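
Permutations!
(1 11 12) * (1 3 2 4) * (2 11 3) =[0, 3, 4, 11, 1, 5, 6, 7, 8, 9, 10, 12, 2] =(1 3 11 12 2 4)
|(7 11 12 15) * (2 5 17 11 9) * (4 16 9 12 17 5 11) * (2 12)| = |(2 11 17 4 16 9 12 15 7)| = 9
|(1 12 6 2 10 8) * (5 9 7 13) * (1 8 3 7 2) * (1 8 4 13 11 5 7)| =13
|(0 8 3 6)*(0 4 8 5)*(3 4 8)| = |(0 5)(3 6 8 4)| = 4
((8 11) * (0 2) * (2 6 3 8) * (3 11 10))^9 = (0 6 11 2)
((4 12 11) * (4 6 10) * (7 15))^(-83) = ((4 12 11 6 10)(7 15))^(-83) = (4 11 10 12 6)(7 15)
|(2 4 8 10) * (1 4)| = 5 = |(1 4 8 10 2)|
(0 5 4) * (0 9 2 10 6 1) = (0 5 4 9 2 10 6 1) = [5, 0, 10, 3, 9, 4, 1, 7, 8, 2, 6]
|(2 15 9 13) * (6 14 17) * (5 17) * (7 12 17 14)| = |(2 15 9 13)(5 14)(6 7 12 17)| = 4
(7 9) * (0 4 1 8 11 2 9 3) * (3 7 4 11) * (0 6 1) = [11, 8, 9, 6, 0, 5, 1, 7, 3, 4, 10, 2] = (0 11 2 9 4)(1 8 3 6)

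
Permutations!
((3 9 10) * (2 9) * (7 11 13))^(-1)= (2 3 10 9)(7 13 11)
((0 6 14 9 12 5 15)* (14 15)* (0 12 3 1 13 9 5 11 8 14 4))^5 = ((0 6 15 12 11 8 14 5 4)(1 13 9 3))^5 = (0 8 6 14 15 5 12 4 11)(1 13 9 3)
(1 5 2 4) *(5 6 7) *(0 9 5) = (0 9 5 2 4 1 6 7) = [9, 6, 4, 3, 1, 2, 7, 0, 8, 5]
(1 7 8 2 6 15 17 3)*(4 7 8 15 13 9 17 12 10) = (1 8 2 6 13 9 17 3)(4 7 15 12 10) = [0, 8, 6, 1, 7, 5, 13, 15, 2, 17, 4, 11, 10, 9, 14, 12, 16, 3]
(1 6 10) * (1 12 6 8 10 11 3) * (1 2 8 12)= (1 12 6 11 3 2 8 10)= [0, 12, 8, 2, 4, 5, 11, 7, 10, 9, 1, 3, 6]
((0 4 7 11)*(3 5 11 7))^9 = ((0 4 3 5 11))^9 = (0 11 5 3 4)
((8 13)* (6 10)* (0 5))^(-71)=(0 5)(6 10)(8 13)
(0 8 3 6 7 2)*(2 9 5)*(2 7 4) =[8, 1, 0, 6, 2, 7, 4, 9, 3, 5] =(0 8 3 6 4 2)(5 7 9)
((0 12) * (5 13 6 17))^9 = ((0 12)(5 13 6 17))^9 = (0 12)(5 13 6 17)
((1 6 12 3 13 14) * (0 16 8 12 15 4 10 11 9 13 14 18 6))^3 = ((0 16 8 12 3 14 1)(4 10 11 9 13 18 6 15))^3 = (0 12 1 8 14 16 3)(4 9 6 10 13 15 11 18)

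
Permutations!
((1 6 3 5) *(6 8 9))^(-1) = ((1 8 9 6 3 5))^(-1) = (1 5 3 6 9 8)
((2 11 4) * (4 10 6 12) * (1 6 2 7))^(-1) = ((1 6 12 4 7)(2 11 10))^(-1) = (1 7 4 12 6)(2 10 11)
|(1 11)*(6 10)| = |(1 11)(6 10)| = 2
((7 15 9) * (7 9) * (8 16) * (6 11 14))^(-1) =((6 11 14)(7 15)(8 16))^(-1) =(6 14 11)(7 15)(8 16)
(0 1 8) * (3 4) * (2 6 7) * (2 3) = [1, 8, 6, 4, 2, 5, 7, 3, 0] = (0 1 8)(2 6 7 3 4)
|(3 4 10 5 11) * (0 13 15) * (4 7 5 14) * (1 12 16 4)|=12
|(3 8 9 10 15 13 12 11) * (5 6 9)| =10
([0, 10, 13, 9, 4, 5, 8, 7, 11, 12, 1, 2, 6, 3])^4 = (2 12)(3 8)(6 13)(9 11)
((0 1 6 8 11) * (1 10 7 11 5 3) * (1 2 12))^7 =((0 10 7 11)(1 6 8 5 3 2 12))^7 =(12)(0 11 7 10)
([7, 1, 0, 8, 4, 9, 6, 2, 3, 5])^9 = (3 8)(5 9)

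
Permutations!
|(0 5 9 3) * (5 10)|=|(0 10 5 9 3)|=5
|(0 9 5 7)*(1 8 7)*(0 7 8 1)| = |(0 9 5)| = 3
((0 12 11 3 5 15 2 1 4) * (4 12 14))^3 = ((0 14 4)(1 12 11 3 5 15 2))^3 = (1 3 2 11 15 12 5)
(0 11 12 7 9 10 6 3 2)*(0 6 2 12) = (0 11)(2 6 3 12 7 9 10) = [11, 1, 6, 12, 4, 5, 3, 9, 8, 10, 2, 0, 7]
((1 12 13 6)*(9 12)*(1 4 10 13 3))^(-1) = (1 3 12 9)(4 6 13 10) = ((1 9 12 3)(4 10 13 6))^(-1)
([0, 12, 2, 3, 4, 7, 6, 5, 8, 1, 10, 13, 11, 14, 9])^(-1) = [0, 9, 2, 3, 4, 7, 6, 5, 8, 14, 10, 12, 1, 11, 13]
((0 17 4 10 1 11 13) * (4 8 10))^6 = (0 13 11 1 10 8 17)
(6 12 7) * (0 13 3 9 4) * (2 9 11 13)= (0 2 9 4)(3 11 13)(6 12 7)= [2, 1, 9, 11, 0, 5, 12, 6, 8, 4, 10, 13, 7, 3]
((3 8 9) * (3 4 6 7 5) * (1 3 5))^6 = (1 7 6 4 9 8 3)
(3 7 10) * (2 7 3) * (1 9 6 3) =[0, 9, 7, 1, 4, 5, 3, 10, 8, 6, 2] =(1 9 6 3)(2 7 10)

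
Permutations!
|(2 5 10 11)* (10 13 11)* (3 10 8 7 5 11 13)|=|(13)(2 11)(3 10 8 7 5)|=10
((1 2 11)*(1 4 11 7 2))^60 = ((2 7)(4 11))^60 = (11)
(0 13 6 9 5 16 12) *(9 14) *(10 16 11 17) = (0 13 6 14 9 5 11 17 10 16 12) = [13, 1, 2, 3, 4, 11, 14, 7, 8, 5, 16, 17, 0, 6, 9, 15, 12, 10]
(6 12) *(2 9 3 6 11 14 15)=(2 9 3 6 12 11 14 15)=[0, 1, 9, 6, 4, 5, 12, 7, 8, 3, 10, 14, 11, 13, 15, 2]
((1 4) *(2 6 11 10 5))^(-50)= ((1 4)(2 6 11 10 5))^(-50)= (11)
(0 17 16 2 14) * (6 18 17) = (0 6 18 17 16 2 14) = [6, 1, 14, 3, 4, 5, 18, 7, 8, 9, 10, 11, 12, 13, 0, 15, 2, 16, 17]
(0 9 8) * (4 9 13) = (0 13 4 9 8) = [13, 1, 2, 3, 9, 5, 6, 7, 0, 8, 10, 11, 12, 4]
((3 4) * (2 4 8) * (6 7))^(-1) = (2 8 3 4)(6 7)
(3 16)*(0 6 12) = [6, 1, 2, 16, 4, 5, 12, 7, 8, 9, 10, 11, 0, 13, 14, 15, 3] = (0 6 12)(3 16)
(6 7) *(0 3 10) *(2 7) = (0 3 10)(2 7 6) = [3, 1, 7, 10, 4, 5, 2, 6, 8, 9, 0]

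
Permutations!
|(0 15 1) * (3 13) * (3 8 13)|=|(0 15 1)(8 13)|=6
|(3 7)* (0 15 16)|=|(0 15 16)(3 7)|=6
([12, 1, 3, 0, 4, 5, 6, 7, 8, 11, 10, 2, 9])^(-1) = (0 3 2 11 9 12)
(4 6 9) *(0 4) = (0 4 6 9) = [4, 1, 2, 3, 6, 5, 9, 7, 8, 0]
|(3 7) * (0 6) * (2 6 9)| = 4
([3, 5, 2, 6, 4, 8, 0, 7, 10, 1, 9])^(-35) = (10)(0 3 6)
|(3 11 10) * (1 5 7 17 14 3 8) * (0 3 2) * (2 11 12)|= |(0 3 12 2)(1 5 7 17 14 11 10 8)|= 8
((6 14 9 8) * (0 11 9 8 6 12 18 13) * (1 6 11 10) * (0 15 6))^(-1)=(0 1 10)(6 15 13 18 12 8 14)(9 11)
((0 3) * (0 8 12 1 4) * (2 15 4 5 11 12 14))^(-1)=(0 4 15 2 14 8 3)(1 12 11 5)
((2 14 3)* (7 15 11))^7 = (2 14 3)(7 15 11)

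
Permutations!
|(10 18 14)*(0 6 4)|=3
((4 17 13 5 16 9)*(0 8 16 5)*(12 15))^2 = (0 16 4 13 8 9 17)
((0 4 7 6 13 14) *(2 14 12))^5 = ((0 4 7 6 13 12 2 14))^5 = (0 12 7 14 13 4 2 6)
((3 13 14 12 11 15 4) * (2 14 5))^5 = (2 4 14 3 12 13 11 5 15)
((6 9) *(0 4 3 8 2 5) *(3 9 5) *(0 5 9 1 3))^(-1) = ((0 4 1 3 8 2)(6 9))^(-1) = (0 2 8 3 1 4)(6 9)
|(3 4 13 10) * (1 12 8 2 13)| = |(1 12 8 2 13 10 3 4)| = 8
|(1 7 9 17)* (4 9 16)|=|(1 7 16 4 9 17)|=6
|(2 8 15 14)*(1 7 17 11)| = |(1 7 17 11)(2 8 15 14)| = 4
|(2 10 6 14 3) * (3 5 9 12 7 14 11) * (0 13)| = |(0 13)(2 10 6 11 3)(5 9 12 7 14)| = 10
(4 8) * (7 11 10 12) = [0, 1, 2, 3, 8, 5, 6, 11, 4, 9, 12, 10, 7] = (4 8)(7 11 10 12)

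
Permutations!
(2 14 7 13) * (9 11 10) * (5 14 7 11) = (2 7 13)(5 14 11 10 9) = [0, 1, 7, 3, 4, 14, 6, 13, 8, 5, 9, 10, 12, 2, 11]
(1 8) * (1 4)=(1 8 4)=[0, 8, 2, 3, 1, 5, 6, 7, 4]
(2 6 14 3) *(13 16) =[0, 1, 6, 2, 4, 5, 14, 7, 8, 9, 10, 11, 12, 16, 3, 15, 13] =(2 6 14 3)(13 16)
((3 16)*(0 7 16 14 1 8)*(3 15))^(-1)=((0 7 16 15 3 14 1 8))^(-1)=(0 8 1 14 3 15 16 7)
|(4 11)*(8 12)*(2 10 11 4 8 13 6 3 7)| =|(2 10 11 8 12 13 6 3 7)| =9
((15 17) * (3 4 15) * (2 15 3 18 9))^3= ((2 15 17 18 9)(3 4))^3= (2 18 15 9 17)(3 4)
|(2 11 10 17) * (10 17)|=|(2 11 17)|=3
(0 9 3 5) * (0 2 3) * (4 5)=(0 9)(2 3 4 5)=[9, 1, 3, 4, 5, 2, 6, 7, 8, 0]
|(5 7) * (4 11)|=2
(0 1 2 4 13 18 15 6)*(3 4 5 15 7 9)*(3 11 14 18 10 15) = (0 1 2 5 3 4 13 10 15 6)(7 9 11 14 18) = [1, 2, 5, 4, 13, 3, 0, 9, 8, 11, 15, 14, 12, 10, 18, 6, 16, 17, 7]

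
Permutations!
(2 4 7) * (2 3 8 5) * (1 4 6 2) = (1 4 7 3 8 5)(2 6) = [0, 4, 6, 8, 7, 1, 2, 3, 5]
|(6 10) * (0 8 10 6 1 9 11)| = 6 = |(0 8 10 1 9 11)|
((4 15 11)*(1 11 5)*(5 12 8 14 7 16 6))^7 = ((1 11 4 15 12 8 14 7 16 6 5))^7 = (1 7 15 5 14 4 6 8 11 16 12)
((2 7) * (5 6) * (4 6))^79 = ((2 7)(4 6 5))^79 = (2 7)(4 6 5)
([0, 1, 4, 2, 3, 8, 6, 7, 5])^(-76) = [0, 1, 3, 4, 2, 5, 6, 7, 8]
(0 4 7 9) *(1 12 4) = (0 1 12 4 7 9) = [1, 12, 2, 3, 7, 5, 6, 9, 8, 0, 10, 11, 4]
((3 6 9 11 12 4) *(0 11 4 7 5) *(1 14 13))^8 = ((0 11 12 7 5)(1 14 13)(3 6 9 4))^8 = (0 7 11 5 12)(1 13 14)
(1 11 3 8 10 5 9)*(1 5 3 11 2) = [0, 2, 1, 8, 4, 9, 6, 7, 10, 5, 3, 11] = (11)(1 2)(3 8 10)(5 9)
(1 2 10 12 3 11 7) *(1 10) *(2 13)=[0, 13, 1, 11, 4, 5, 6, 10, 8, 9, 12, 7, 3, 2]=(1 13 2)(3 11 7 10 12)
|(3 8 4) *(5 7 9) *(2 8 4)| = |(2 8)(3 4)(5 7 9)| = 6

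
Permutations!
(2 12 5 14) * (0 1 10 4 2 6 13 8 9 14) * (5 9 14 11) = [1, 10, 12, 3, 2, 0, 13, 7, 14, 11, 4, 5, 9, 8, 6] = (0 1 10 4 2 12 9 11 5)(6 13 8 14)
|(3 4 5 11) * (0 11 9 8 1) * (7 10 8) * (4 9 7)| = 10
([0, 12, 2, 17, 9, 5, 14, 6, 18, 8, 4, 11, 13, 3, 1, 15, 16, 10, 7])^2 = (1 13 17 4 8 7 14 12 3 10 9 18 6)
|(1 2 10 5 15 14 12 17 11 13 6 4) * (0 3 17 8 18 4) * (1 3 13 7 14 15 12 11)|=30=|(0 13 6)(1 2 10 5 12 8 18 4 3 17)(7 14 11)|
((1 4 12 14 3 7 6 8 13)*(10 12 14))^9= (1 4 14 3 7 6 8 13)(10 12)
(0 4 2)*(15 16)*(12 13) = [4, 1, 0, 3, 2, 5, 6, 7, 8, 9, 10, 11, 13, 12, 14, 16, 15] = (0 4 2)(12 13)(15 16)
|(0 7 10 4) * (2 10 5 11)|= 7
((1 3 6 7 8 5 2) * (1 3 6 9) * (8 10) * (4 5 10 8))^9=(1 9 3 2 5 4 10 8 7 6)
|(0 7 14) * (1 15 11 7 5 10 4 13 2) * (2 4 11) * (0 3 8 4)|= |(0 5 10 11 7 14 3 8 4 13)(1 15 2)|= 30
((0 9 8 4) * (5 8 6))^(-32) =((0 9 6 5 8 4))^(-32) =(0 8 6)(4 5 9)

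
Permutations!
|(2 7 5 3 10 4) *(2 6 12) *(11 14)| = |(2 7 5 3 10 4 6 12)(11 14)| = 8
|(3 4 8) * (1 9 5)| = |(1 9 5)(3 4 8)| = 3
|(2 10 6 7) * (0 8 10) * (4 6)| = |(0 8 10 4 6 7 2)| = 7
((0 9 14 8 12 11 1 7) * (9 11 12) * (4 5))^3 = ((0 11 1 7)(4 5)(8 9 14))^3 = (14)(0 7 1 11)(4 5)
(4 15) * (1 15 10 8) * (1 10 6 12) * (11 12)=[0, 15, 2, 3, 6, 5, 11, 7, 10, 9, 8, 12, 1, 13, 14, 4]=(1 15 4 6 11 12)(8 10)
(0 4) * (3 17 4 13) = (0 13 3 17 4) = [13, 1, 2, 17, 0, 5, 6, 7, 8, 9, 10, 11, 12, 3, 14, 15, 16, 4]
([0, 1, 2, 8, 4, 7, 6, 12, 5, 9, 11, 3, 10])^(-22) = [0, 1, 2, 11, 4, 8, 6, 5, 3, 9, 12, 10, 7]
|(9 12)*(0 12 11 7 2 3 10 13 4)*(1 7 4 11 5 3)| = 9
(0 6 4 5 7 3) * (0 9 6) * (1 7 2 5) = (1 7 3 9 6 4)(2 5) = [0, 7, 5, 9, 1, 2, 4, 3, 8, 6]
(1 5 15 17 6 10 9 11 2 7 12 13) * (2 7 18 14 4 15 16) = [0, 5, 18, 3, 15, 16, 10, 12, 8, 11, 9, 7, 13, 1, 4, 17, 2, 6, 14] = (1 5 16 2 18 14 4 15 17 6 10 9 11 7 12 13)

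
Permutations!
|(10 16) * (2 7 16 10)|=3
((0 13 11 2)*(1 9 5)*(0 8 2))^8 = (0 11 13)(1 5 9)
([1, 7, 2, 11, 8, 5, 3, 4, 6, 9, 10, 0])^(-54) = (0 7 8 3)(1 4 6 11)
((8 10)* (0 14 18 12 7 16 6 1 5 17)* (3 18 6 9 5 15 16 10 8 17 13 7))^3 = (18)(0 1 9 7)(5 10 14 15)(6 16 13 17)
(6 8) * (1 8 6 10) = [0, 8, 2, 3, 4, 5, 6, 7, 10, 9, 1] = (1 8 10)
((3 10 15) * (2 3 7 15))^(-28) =((2 3 10)(7 15))^(-28) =(15)(2 10 3)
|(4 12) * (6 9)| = |(4 12)(6 9)| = 2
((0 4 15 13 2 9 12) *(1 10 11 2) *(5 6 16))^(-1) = (0 12 9 2 11 10 1 13 15 4)(5 16 6)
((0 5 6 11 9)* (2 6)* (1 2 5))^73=(0 1 2 6 11 9)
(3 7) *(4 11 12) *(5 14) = (3 7)(4 11 12)(5 14) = [0, 1, 2, 7, 11, 14, 6, 3, 8, 9, 10, 12, 4, 13, 5]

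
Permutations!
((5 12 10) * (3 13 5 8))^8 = ((3 13 5 12 10 8))^8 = (3 5 10)(8 13 12)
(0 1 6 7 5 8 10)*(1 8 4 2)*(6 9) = (0 8 10)(1 9 6 7 5 4 2) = [8, 9, 1, 3, 2, 4, 7, 5, 10, 6, 0]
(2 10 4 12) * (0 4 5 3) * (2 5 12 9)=[4, 1, 10, 0, 9, 3, 6, 7, 8, 2, 12, 11, 5]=(0 4 9 2 10 12 5 3)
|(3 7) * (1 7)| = 3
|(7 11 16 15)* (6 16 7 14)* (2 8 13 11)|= |(2 8 13 11 7)(6 16 15 14)|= 20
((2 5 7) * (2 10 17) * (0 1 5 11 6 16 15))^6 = (0 2 1 11 5 6 7 16 10 15 17)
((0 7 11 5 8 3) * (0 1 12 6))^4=(0 8 6 5 12 11 1 7 3)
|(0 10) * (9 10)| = 3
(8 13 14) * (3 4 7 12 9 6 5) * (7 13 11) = (3 4 13 14 8 11 7 12 9 6 5) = [0, 1, 2, 4, 13, 3, 5, 12, 11, 6, 10, 7, 9, 14, 8]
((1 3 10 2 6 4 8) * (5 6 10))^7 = (1 3 5 6 4 8)(2 10)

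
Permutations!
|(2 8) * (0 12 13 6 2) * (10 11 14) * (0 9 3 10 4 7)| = 13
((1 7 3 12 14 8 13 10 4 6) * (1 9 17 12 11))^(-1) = ((1 7 3 11)(4 6 9 17 12 14 8 13 10))^(-1) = (1 11 3 7)(4 10 13 8 14 12 17 9 6)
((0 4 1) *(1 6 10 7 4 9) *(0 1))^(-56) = ((0 9)(4 6 10 7))^(-56) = (10)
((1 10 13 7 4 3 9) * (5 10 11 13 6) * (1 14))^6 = (1 9 4 13)(3 7 11 14)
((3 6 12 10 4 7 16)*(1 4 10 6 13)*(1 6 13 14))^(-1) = (1 14 3 16 7 4)(6 13 12)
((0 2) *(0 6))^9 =((0 2 6))^9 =(6)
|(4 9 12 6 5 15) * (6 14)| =|(4 9 12 14 6 5 15)| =7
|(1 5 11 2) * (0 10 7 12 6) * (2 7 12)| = 20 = |(0 10 12 6)(1 5 11 7 2)|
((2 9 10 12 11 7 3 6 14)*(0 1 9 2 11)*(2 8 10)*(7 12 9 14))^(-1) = (0 12 11 14 1)(2 9 10 8)(3 7 6)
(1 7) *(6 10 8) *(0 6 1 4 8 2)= [6, 7, 0, 3, 8, 5, 10, 4, 1, 9, 2]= (0 6 10 2)(1 7 4 8)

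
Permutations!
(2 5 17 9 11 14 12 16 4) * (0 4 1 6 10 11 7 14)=[4, 6, 5, 3, 2, 17, 10, 14, 8, 7, 11, 0, 16, 13, 12, 15, 1, 9]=(0 4 2 5 17 9 7 14 12 16 1 6 10 11)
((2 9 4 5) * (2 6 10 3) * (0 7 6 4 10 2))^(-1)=(0 3 10 9 2 6 7)(4 5)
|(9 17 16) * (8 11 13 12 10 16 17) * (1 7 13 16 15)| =12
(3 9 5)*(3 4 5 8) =(3 9 8)(4 5) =[0, 1, 2, 9, 5, 4, 6, 7, 3, 8]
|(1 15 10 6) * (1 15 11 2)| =|(1 11 2)(6 15 10)| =3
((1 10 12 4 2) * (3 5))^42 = ((1 10 12 4 2)(3 5))^42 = (1 12 2 10 4)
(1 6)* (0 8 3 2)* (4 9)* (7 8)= [7, 6, 0, 2, 9, 5, 1, 8, 3, 4]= (0 7 8 3 2)(1 6)(4 9)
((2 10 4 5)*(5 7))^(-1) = ((2 10 4 7 5))^(-1) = (2 5 7 4 10)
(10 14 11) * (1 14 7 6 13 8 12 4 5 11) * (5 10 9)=(1 14)(4 10 7 6 13 8 12)(5 11 9)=[0, 14, 2, 3, 10, 11, 13, 6, 12, 5, 7, 9, 4, 8, 1]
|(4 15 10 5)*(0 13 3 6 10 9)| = 9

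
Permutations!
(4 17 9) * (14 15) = [0, 1, 2, 3, 17, 5, 6, 7, 8, 4, 10, 11, 12, 13, 15, 14, 16, 9] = (4 17 9)(14 15)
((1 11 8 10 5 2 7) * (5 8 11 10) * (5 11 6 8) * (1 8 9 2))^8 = ((1 10 5)(2 7 8 11 6 9))^8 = (1 5 10)(2 8 6)(7 11 9)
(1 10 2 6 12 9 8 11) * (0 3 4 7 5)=(0 3 4 7 5)(1 10 2 6 12 9 8 11)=[3, 10, 6, 4, 7, 0, 12, 5, 11, 8, 2, 1, 9]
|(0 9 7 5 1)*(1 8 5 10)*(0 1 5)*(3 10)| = |(0 9 7 3 10 5 8)| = 7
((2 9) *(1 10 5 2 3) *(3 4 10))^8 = ((1 3)(2 9 4 10 5))^8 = (2 10 9 5 4)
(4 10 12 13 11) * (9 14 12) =(4 10 9 14 12 13 11) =[0, 1, 2, 3, 10, 5, 6, 7, 8, 14, 9, 4, 13, 11, 12]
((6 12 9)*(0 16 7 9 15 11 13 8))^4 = ((0 16 7 9 6 12 15 11 13 8))^4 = (0 6 13 7 15)(8 9 11 16 12)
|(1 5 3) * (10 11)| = 6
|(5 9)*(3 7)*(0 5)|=6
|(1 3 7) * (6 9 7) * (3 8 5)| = |(1 8 5 3 6 9 7)| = 7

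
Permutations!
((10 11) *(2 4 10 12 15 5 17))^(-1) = (2 17 5 15 12 11 10 4)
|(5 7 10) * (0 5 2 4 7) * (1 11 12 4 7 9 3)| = 6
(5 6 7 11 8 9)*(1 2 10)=(1 2 10)(5 6 7 11 8 9)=[0, 2, 10, 3, 4, 6, 7, 11, 9, 5, 1, 8]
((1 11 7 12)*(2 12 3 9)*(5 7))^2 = (1 5 3 2)(7 9 12 11)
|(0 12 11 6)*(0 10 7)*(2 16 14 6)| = 9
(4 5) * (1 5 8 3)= (1 5 4 8 3)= [0, 5, 2, 1, 8, 4, 6, 7, 3]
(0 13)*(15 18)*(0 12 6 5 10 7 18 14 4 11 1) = [13, 0, 2, 3, 11, 10, 5, 18, 8, 9, 7, 1, 6, 12, 4, 14, 16, 17, 15] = (0 13 12 6 5 10 7 18 15 14 4 11 1)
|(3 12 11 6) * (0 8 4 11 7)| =8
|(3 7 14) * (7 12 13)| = |(3 12 13 7 14)| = 5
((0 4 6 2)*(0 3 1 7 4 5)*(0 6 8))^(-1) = (0 8 4 7 1 3 2 6 5)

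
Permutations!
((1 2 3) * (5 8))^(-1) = (1 3 2)(5 8)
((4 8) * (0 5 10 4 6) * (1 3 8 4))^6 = ((0 5 10 1 3 8 6))^6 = (0 6 8 3 1 10 5)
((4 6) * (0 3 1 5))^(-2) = (6)(0 1)(3 5)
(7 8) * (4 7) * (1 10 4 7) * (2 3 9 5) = (1 10 4)(2 3 9 5)(7 8) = [0, 10, 3, 9, 1, 2, 6, 8, 7, 5, 4]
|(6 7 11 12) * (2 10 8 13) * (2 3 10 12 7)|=12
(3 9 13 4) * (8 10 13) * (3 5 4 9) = (4 5)(8 10 13 9) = [0, 1, 2, 3, 5, 4, 6, 7, 10, 8, 13, 11, 12, 9]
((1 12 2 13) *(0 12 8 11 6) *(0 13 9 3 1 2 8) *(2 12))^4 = (0 1 3 9 2)(6 11 8 12 13)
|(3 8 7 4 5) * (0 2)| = |(0 2)(3 8 7 4 5)| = 10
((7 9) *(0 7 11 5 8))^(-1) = (0 8 5 11 9 7)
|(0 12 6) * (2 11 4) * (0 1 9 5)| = 6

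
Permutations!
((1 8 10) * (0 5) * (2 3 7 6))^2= (1 10 8)(2 7)(3 6)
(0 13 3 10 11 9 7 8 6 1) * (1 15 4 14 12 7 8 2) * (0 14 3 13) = (1 14 12 7 2)(3 10 11 9 8 6 15 4) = [0, 14, 1, 10, 3, 5, 15, 2, 6, 8, 11, 9, 7, 13, 12, 4]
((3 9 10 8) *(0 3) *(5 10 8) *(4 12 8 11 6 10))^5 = (0 10)(3 5)(4 9)(6 8)(11 12)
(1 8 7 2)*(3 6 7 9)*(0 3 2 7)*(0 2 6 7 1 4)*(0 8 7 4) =[3, 7, 0, 4, 8, 5, 2, 1, 9, 6] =(0 3 4 8 9 6 2)(1 7)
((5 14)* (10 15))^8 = ((5 14)(10 15))^8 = (15)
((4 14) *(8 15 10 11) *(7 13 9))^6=(8 10)(11 15)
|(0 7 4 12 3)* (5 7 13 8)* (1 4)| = |(0 13 8 5 7 1 4 12 3)| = 9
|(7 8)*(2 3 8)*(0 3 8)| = |(0 3)(2 8 7)| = 6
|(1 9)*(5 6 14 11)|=4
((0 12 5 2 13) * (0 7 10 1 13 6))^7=((0 12 5 2 6)(1 13 7 10))^7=(0 5 6 12 2)(1 10 7 13)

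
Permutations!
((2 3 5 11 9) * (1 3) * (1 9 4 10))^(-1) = (1 10 4 11 5 3)(2 9)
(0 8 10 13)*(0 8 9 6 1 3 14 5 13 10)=(0 9 6 1 3 14 5 13 8)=[9, 3, 2, 14, 4, 13, 1, 7, 0, 6, 10, 11, 12, 8, 5]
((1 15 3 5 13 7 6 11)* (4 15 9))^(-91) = ((1 9 4 15 3 5 13 7 6 11))^(-91) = (1 11 6 7 13 5 3 15 4 9)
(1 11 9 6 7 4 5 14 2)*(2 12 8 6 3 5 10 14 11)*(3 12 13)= (1 2)(3 5 11 9 12 8 6 7 4 10 14 13)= [0, 2, 1, 5, 10, 11, 7, 4, 6, 12, 14, 9, 8, 3, 13]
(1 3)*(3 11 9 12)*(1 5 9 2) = (1 11 2)(3 5 9 12) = [0, 11, 1, 5, 4, 9, 6, 7, 8, 12, 10, 2, 3]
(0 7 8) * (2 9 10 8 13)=(0 7 13 2 9 10 8)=[7, 1, 9, 3, 4, 5, 6, 13, 0, 10, 8, 11, 12, 2]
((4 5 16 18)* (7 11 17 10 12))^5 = ((4 5 16 18)(7 11 17 10 12))^5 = (4 5 16 18)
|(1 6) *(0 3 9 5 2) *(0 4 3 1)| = |(0 1 6)(2 4 3 9 5)| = 15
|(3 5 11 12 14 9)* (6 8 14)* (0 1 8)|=10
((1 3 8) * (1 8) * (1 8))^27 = ((1 3 8))^27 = (8)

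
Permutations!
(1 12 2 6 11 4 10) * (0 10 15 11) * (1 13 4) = (0 10 13 4 15 11 1 12 2 6) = [10, 12, 6, 3, 15, 5, 0, 7, 8, 9, 13, 1, 2, 4, 14, 11]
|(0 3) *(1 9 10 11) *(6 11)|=|(0 3)(1 9 10 6 11)|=10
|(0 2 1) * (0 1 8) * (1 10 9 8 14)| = |(0 2 14 1 10 9 8)| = 7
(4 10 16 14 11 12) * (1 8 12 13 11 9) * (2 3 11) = [0, 8, 3, 11, 10, 5, 6, 7, 12, 1, 16, 13, 4, 2, 9, 15, 14] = (1 8 12 4 10 16 14 9)(2 3 11 13)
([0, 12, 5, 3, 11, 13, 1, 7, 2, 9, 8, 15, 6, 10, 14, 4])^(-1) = (1 6 12)(2 8 10 13 5)(4 15 11)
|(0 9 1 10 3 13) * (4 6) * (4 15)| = |(0 9 1 10 3 13)(4 6 15)| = 6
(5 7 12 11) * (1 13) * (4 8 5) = (1 13)(4 8 5 7 12 11) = [0, 13, 2, 3, 8, 7, 6, 12, 5, 9, 10, 4, 11, 1]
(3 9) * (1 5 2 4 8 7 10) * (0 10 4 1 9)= [10, 5, 1, 0, 8, 2, 6, 4, 7, 3, 9]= (0 10 9 3)(1 5 2)(4 8 7)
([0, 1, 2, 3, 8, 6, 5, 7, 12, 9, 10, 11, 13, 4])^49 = [0, 1, 2, 3, 8, 6, 5, 7, 12, 9, 10, 11, 13, 4]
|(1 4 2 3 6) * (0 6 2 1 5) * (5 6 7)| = |(0 7 5)(1 4)(2 3)| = 6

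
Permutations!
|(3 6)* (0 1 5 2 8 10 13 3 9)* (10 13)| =|(0 1 5 2 8 13 3 6 9)| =9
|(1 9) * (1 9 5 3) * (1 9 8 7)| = |(1 5 3 9 8 7)| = 6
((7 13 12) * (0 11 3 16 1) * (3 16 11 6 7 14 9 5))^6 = (0 9)(1 14)(3 7)(5 6)(11 13)(12 16)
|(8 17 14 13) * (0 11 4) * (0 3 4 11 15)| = 4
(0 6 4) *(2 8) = (0 6 4)(2 8) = [6, 1, 8, 3, 0, 5, 4, 7, 2]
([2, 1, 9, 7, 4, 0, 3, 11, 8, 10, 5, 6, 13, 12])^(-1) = (0 5 10 9 2)(3 6 11 7)(12 13)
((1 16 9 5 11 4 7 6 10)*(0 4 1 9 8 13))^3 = ((0 4 7 6 10 9 5 11 1 16 8 13))^3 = (0 6 5 16)(1 13 7 9)(4 10 11 8)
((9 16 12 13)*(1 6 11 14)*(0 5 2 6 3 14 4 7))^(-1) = (0 7 4 11 6 2 5)(1 14 3)(9 13 12 16)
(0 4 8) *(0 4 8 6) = [8, 1, 2, 3, 6, 5, 0, 7, 4] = (0 8 4 6)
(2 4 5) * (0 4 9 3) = (0 4 5 2 9 3) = [4, 1, 9, 0, 5, 2, 6, 7, 8, 3]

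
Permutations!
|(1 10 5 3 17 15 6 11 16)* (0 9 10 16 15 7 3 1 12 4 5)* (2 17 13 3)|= 30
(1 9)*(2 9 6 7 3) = (1 6 7 3 2 9) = [0, 6, 9, 2, 4, 5, 7, 3, 8, 1]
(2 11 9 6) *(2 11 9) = [0, 1, 9, 3, 4, 5, 11, 7, 8, 6, 10, 2] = (2 9 6 11)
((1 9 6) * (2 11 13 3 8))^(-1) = (1 6 9)(2 8 3 13 11)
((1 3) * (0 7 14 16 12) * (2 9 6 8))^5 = ((0 7 14 16 12)(1 3)(2 9 6 8))^5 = (16)(1 3)(2 9 6 8)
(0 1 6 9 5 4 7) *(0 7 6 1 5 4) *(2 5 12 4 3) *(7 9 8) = (0 12 4 6 8 7 9 3 2 5) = [12, 1, 5, 2, 6, 0, 8, 9, 7, 3, 10, 11, 4]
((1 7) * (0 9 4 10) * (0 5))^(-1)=((0 9 4 10 5)(1 7))^(-1)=(0 5 10 4 9)(1 7)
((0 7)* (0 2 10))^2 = (0 2)(7 10)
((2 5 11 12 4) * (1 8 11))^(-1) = (1 5 2 4 12 11 8)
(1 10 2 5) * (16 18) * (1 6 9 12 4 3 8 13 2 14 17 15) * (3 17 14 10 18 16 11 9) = [0, 18, 5, 8, 17, 6, 3, 7, 13, 12, 10, 9, 4, 2, 14, 1, 16, 15, 11] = (1 18 11 9 12 4 17 15)(2 5 6 3 8 13)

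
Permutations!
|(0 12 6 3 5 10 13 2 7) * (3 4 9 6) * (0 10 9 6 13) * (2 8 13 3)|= |(0 12 2 7 10)(3 5 9)(4 6)(8 13)|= 30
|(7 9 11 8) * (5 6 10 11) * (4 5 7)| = 6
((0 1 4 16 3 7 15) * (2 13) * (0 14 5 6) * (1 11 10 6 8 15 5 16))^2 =(0 10)(3 5 15 16 7 8 14)(6 11)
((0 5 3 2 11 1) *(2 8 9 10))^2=(0 3 9 2 1 5 8 10 11)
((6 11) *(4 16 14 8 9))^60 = ((4 16 14 8 9)(6 11))^60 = (16)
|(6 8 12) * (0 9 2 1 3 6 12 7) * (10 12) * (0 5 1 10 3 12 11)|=|(0 9 2 10 11)(1 12 3 6 8 7 5)|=35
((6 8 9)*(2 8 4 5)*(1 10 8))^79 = ((1 10 8 9 6 4 5 2))^79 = (1 2 5 4 6 9 8 10)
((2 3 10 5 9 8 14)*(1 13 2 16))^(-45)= ((1 13 2 3 10 5 9 8 14 16))^(-45)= (1 5)(2 8)(3 14)(9 13)(10 16)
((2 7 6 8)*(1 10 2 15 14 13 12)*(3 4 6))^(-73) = ((1 10 2 7 3 4 6 8 15 14 13 12))^(-73) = (1 12 13 14 15 8 6 4 3 7 2 10)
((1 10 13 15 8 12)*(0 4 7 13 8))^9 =(0 15 13 7 4)(1 10 8 12)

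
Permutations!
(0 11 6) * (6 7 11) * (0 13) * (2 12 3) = (0 6 13)(2 12 3)(7 11) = [6, 1, 12, 2, 4, 5, 13, 11, 8, 9, 10, 7, 3, 0]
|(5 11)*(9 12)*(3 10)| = |(3 10)(5 11)(9 12)| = 2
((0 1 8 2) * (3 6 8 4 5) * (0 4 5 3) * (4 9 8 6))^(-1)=(0 5 1)(2 8 9)(3 4)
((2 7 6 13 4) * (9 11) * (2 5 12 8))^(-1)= ((2 7 6 13 4 5 12 8)(9 11))^(-1)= (2 8 12 5 4 13 6 7)(9 11)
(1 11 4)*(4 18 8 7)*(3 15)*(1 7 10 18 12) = [0, 11, 2, 15, 7, 5, 6, 4, 10, 9, 18, 12, 1, 13, 14, 3, 16, 17, 8] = (1 11 12)(3 15)(4 7)(8 10 18)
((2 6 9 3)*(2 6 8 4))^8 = ((2 8 4)(3 6 9))^8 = (2 4 8)(3 9 6)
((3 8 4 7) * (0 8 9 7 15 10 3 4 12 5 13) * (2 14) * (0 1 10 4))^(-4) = ((0 8 12 5 13 1 10 3 9 7)(2 14)(4 15))^(-4) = (15)(0 10 12 9 13)(1 8 3 5 7)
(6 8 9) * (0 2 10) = (0 2 10)(6 8 9) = [2, 1, 10, 3, 4, 5, 8, 7, 9, 6, 0]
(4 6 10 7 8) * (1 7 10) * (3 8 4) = (10)(1 7 4 6)(3 8) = [0, 7, 2, 8, 6, 5, 1, 4, 3, 9, 10]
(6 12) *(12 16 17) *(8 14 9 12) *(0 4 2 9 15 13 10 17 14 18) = (0 4 2 9 12 6 16 14 15 13 10 17 8 18) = [4, 1, 9, 3, 2, 5, 16, 7, 18, 12, 17, 11, 6, 10, 15, 13, 14, 8, 0]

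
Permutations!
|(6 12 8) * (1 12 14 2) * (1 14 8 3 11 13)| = 10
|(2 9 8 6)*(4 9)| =|(2 4 9 8 6)| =5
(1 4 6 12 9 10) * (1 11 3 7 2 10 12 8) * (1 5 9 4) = (2 10 11 3 7)(4 6 8 5 9 12) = [0, 1, 10, 7, 6, 9, 8, 2, 5, 12, 11, 3, 4]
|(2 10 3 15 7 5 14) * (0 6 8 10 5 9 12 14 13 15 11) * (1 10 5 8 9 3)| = |(0 6 9 12 14 2 8 5 13 15 7 3 11)(1 10)| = 26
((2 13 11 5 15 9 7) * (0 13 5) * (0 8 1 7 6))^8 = (0 15 7 11 6 5 1 13 9 2 8)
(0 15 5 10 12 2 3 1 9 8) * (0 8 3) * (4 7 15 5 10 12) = [5, 9, 0, 1, 7, 12, 6, 15, 8, 3, 4, 11, 2, 13, 14, 10] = (0 5 12 2)(1 9 3)(4 7 15 10)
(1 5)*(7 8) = (1 5)(7 8) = [0, 5, 2, 3, 4, 1, 6, 8, 7]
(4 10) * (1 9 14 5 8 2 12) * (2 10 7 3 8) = (1 9 14 5 2 12)(3 8 10 4 7) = [0, 9, 12, 8, 7, 2, 6, 3, 10, 14, 4, 11, 1, 13, 5]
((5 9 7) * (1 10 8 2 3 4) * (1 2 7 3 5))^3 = ((1 10 8 7)(2 5 9 3 4))^3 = (1 7 8 10)(2 3 5 4 9)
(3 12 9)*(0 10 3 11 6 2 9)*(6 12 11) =(0 10 3 11 12)(2 9 6) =[10, 1, 9, 11, 4, 5, 2, 7, 8, 6, 3, 12, 0]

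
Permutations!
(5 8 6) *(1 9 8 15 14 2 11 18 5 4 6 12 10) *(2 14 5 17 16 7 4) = (1 9 8 12 10)(2 11 18 17 16 7 4 6)(5 15) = [0, 9, 11, 3, 6, 15, 2, 4, 12, 8, 1, 18, 10, 13, 14, 5, 7, 16, 17]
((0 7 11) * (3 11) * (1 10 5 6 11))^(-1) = (0 11 6 5 10 1 3 7)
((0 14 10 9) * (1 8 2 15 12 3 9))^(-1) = ((0 14 10 1 8 2 15 12 3 9))^(-1) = (0 9 3 12 15 2 8 1 10 14)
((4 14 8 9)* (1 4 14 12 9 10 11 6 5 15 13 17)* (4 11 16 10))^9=(1 6 15 17 11 5 13)(4 8 14 9 12)(10 16)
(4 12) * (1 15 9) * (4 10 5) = (1 15 9)(4 12 10 5) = [0, 15, 2, 3, 12, 4, 6, 7, 8, 1, 5, 11, 10, 13, 14, 9]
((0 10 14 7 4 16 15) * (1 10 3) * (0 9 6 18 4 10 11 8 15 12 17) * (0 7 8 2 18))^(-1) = ((0 3 1 11 2 18 4 16 12 17 7 10 14 8 15 9 6))^(-1) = (0 6 9 15 8 14 10 7 17 12 16 4 18 2 11 1 3)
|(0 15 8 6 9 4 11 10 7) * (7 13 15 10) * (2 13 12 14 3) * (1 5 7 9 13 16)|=|(0 10 12 14 3 2 16 1 5 7)(4 11 9)(6 13 15 8)|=60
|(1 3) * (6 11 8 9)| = 4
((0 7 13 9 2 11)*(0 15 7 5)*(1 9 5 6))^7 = ((0 6 1 9 2 11 15 7 13 5))^7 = (0 7 2 6 13 11 1 5 15 9)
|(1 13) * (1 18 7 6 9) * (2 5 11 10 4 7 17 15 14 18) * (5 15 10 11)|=12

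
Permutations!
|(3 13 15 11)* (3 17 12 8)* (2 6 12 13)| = |(2 6 12 8 3)(11 17 13 15)| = 20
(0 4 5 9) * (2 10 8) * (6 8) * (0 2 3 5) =(0 4)(2 10 6 8 3 5 9) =[4, 1, 10, 5, 0, 9, 8, 7, 3, 2, 6]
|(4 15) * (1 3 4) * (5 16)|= |(1 3 4 15)(5 16)|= 4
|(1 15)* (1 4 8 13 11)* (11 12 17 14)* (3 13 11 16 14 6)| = 10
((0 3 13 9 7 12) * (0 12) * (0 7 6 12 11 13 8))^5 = ((0 3 8)(6 12 11 13 9))^5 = (13)(0 8 3)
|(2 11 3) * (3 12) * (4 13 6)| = 12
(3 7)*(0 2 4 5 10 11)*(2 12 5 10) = (0 12 5 2 4 10 11)(3 7) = [12, 1, 4, 7, 10, 2, 6, 3, 8, 9, 11, 0, 5]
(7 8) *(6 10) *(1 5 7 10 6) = (1 5 7 8 10) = [0, 5, 2, 3, 4, 7, 6, 8, 10, 9, 1]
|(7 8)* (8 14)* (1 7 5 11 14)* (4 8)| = |(1 7)(4 8 5 11 14)| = 10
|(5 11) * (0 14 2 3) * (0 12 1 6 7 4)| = |(0 14 2 3 12 1 6 7 4)(5 11)| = 18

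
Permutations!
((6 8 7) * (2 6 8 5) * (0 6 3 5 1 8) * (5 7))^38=(0 3 5 1)(2 8 6 7)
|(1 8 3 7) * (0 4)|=|(0 4)(1 8 3 7)|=4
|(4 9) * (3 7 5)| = |(3 7 5)(4 9)| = 6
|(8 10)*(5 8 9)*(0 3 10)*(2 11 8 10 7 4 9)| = 10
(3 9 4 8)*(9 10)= (3 10 9 4 8)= [0, 1, 2, 10, 8, 5, 6, 7, 3, 4, 9]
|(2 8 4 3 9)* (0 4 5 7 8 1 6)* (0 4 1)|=|(0 1 6 4 3 9 2)(5 7 8)|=21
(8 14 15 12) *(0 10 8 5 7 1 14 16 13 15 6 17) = (0 10 8 16 13 15 12 5 7 1 14 6 17) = [10, 14, 2, 3, 4, 7, 17, 1, 16, 9, 8, 11, 5, 15, 6, 12, 13, 0]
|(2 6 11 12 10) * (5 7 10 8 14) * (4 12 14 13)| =|(2 6 11 14 5 7 10)(4 12 8 13)| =28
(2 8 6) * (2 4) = (2 8 6 4) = [0, 1, 8, 3, 2, 5, 4, 7, 6]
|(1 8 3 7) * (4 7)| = |(1 8 3 4 7)| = 5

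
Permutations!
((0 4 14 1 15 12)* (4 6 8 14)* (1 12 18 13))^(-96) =(18)(0 12 14 8 6)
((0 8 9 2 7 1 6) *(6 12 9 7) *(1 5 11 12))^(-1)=(0 6 2 9 12 11 5 7 8)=((0 8 7 5 11 12 9 2 6))^(-1)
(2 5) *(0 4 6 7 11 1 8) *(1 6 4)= (0 1 8)(2 5)(6 7 11)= [1, 8, 5, 3, 4, 2, 7, 11, 0, 9, 10, 6]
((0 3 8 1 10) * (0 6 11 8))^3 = (0 3)(1 11 10 8 6)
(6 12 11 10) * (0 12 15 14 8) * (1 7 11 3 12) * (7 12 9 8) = (0 1 12 3 9 8)(6 15 14 7 11 10) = [1, 12, 2, 9, 4, 5, 15, 11, 0, 8, 6, 10, 3, 13, 7, 14]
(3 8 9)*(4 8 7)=(3 7 4 8 9)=[0, 1, 2, 7, 8, 5, 6, 4, 9, 3]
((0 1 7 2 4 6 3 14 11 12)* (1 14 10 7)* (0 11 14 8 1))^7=(14)(0 8 1)(2 4 6 3 10 7)(11 12)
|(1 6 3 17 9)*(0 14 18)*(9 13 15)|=|(0 14 18)(1 6 3 17 13 15 9)|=21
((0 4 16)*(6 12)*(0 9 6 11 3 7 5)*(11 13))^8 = (0 3 12 16 5 11 6 4 7 13 9)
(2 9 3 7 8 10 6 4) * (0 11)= [11, 1, 9, 7, 2, 5, 4, 8, 10, 3, 6, 0]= (0 11)(2 9 3 7 8 10 6 4)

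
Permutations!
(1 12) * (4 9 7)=(1 12)(4 9 7)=[0, 12, 2, 3, 9, 5, 6, 4, 8, 7, 10, 11, 1]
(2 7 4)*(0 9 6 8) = (0 9 6 8)(2 7 4) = [9, 1, 7, 3, 2, 5, 8, 4, 0, 6]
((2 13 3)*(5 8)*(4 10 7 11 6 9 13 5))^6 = ((2 5 8 4 10 7 11 6 9 13 3))^6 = (2 11 5 6 8 9 4 13 10 3 7)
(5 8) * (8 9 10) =(5 9 10 8) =[0, 1, 2, 3, 4, 9, 6, 7, 5, 10, 8]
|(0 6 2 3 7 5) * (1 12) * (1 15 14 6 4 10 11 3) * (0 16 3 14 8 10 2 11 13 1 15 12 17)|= 36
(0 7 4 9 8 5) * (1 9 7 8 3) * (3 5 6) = (0 8 6 3 1 9 5)(4 7) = [8, 9, 2, 1, 7, 0, 3, 4, 6, 5]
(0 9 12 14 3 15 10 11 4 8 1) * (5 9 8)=(0 8 1)(3 15 10 11 4 5 9 12 14)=[8, 0, 2, 15, 5, 9, 6, 7, 1, 12, 11, 4, 14, 13, 3, 10]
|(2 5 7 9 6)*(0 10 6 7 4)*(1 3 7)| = 12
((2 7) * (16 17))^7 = (2 7)(16 17) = ((2 7)(16 17))^7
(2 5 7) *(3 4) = (2 5 7)(3 4) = [0, 1, 5, 4, 3, 7, 6, 2]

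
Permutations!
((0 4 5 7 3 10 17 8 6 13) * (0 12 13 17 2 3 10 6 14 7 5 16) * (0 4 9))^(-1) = ((0 9)(2 3 6 17 8 14 7 10)(4 16)(12 13))^(-1) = (0 9)(2 10 7 14 8 17 6 3)(4 16)(12 13)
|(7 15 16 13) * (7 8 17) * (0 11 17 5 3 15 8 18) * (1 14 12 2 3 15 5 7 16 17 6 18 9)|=|(0 11 6 18)(1 14 12 2 3 5 15 17 16 13 9)(7 8)|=44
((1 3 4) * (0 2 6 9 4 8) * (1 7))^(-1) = (0 8 3 1 7 4 9 6 2)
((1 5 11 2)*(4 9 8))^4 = (11)(4 9 8)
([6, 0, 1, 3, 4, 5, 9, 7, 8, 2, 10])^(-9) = (10)(0 6 9 2 1)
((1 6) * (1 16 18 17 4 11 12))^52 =((1 6 16 18 17 4 11 12))^52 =(1 17)(4 6)(11 16)(12 18)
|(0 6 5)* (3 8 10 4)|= |(0 6 5)(3 8 10 4)|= 12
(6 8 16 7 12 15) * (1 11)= (1 11)(6 8 16 7 12 15)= [0, 11, 2, 3, 4, 5, 8, 12, 16, 9, 10, 1, 15, 13, 14, 6, 7]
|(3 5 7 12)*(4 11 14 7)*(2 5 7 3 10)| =|(2 5 4 11 14 3 7 12 10)| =9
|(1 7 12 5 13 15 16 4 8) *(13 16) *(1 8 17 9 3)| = 18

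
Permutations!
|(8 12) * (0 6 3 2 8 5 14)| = |(0 6 3 2 8 12 5 14)| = 8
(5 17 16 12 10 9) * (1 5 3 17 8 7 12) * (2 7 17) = (1 5 8 17 16)(2 7 12 10 9 3) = [0, 5, 7, 2, 4, 8, 6, 12, 17, 3, 9, 11, 10, 13, 14, 15, 1, 16]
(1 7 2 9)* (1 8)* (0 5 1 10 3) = (0 5 1 7 2 9 8 10 3) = [5, 7, 9, 0, 4, 1, 6, 2, 10, 8, 3]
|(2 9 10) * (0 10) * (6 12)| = 4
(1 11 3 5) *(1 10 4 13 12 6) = [0, 11, 2, 5, 13, 10, 1, 7, 8, 9, 4, 3, 6, 12] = (1 11 3 5 10 4 13 12 6)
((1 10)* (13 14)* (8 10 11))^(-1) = (1 10 8 11)(13 14) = ((1 11 8 10)(13 14))^(-1)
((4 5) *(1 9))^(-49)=(1 9)(4 5)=((1 9)(4 5))^(-49)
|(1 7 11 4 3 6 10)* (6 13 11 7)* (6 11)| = 7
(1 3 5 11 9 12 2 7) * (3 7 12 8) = (1 7)(2 12)(3 5 11 9 8) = [0, 7, 12, 5, 4, 11, 6, 1, 3, 8, 10, 9, 2]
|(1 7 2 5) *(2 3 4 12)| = 7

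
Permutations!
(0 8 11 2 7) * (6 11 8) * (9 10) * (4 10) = [6, 1, 7, 3, 10, 5, 11, 0, 8, 4, 9, 2] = (0 6 11 2 7)(4 10 9)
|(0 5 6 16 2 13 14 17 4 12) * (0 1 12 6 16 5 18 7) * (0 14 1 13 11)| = 33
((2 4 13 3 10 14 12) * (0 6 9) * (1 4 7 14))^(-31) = ((0 6 9)(1 4 13 3 10)(2 7 14 12))^(-31) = (0 9 6)(1 10 3 13 4)(2 7 14 12)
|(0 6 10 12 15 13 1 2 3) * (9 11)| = 18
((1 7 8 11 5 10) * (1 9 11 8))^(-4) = ((1 7)(5 10 9 11))^(-4) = (11)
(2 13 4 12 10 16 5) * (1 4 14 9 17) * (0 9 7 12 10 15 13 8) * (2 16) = (0 9 17 1 4 10 2 8)(5 16)(7 12 15 13 14) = [9, 4, 8, 3, 10, 16, 6, 12, 0, 17, 2, 11, 15, 14, 7, 13, 5, 1]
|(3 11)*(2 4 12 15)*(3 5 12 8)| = |(2 4 8 3 11 5 12 15)| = 8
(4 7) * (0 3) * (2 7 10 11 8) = (0 3)(2 7 4 10 11 8) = [3, 1, 7, 0, 10, 5, 6, 4, 2, 9, 11, 8]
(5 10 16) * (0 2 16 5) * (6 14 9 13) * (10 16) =(0 2 10 5 16)(6 14 9 13) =[2, 1, 10, 3, 4, 16, 14, 7, 8, 13, 5, 11, 12, 6, 9, 15, 0]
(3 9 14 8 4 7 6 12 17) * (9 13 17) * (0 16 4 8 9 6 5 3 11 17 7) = (0 16 4)(3 13 7 5)(6 12)(9 14)(11 17) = [16, 1, 2, 13, 0, 3, 12, 5, 8, 14, 10, 17, 6, 7, 9, 15, 4, 11]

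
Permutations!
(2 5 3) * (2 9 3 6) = (2 5 6)(3 9) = [0, 1, 5, 9, 4, 6, 2, 7, 8, 3]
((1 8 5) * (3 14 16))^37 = (1 8 5)(3 14 16)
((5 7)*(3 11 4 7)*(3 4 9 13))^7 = (3 13 9 11)(4 7 5) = ((3 11 9 13)(4 7 5))^7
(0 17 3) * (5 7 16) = (0 17 3)(5 7 16) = [17, 1, 2, 0, 4, 7, 6, 16, 8, 9, 10, 11, 12, 13, 14, 15, 5, 3]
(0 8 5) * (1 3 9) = [8, 3, 2, 9, 4, 0, 6, 7, 5, 1] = (0 8 5)(1 3 9)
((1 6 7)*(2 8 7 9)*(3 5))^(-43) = (1 7 8 2 9 6)(3 5)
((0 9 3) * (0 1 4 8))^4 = (0 4 3)(1 9 8)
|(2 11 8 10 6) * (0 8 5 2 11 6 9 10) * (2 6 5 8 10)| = 8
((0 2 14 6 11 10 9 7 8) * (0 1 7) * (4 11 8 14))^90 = (14)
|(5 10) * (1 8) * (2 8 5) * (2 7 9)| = |(1 5 10 7 9 2 8)| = 7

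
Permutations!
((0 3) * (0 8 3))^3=((3 8))^3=(3 8)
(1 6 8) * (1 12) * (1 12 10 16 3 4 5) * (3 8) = [0, 6, 2, 4, 5, 1, 3, 7, 10, 9, 16, 11, 12, 13, 14, 15, 8] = (1 6 3 4 5)(8 10 16)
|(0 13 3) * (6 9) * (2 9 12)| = |(0 13 3)(2 9 6 12)| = 12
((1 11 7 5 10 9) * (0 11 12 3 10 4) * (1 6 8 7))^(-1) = ((0 11 1 12 3 10 9 6 8 7 5 4))^(-1) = (0 4 5 7 8 6 9 10 3 12 1 11)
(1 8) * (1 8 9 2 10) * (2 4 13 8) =(1 9 4 13 8 2 10) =[0, 9, 10, 3, 13, 5, 6, 7, 2, 4, 1, 11, 12, 8]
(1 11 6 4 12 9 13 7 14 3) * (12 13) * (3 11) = (1 3)(4 13 7 14 11 6)(9 12) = [0, 3, 2, 1, 13, 5, 4, 14, 8, 12, 10, 6, 9, 7, 11]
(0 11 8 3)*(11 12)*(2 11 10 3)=[12, 1, 11, 0, 4, 5, 6, 7, 2, 9, 3, 8, 10]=(0 12 10 3)(2 11 8)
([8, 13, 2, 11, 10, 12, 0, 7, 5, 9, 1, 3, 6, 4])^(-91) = (0 6 12 5 8)(1 13 4 10)(3 11)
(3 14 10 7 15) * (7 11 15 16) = (3 14 10 11 15)(7 16) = [0, 1, 2, 14, 4, 5, 6, 16, 8, 9, 11, 15, 12, 13, 10, 3, 7]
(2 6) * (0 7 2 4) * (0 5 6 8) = (0 7 2 8)(4 5 6) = [7, 1, 8, 3, 5, 6, 4, 2, 0]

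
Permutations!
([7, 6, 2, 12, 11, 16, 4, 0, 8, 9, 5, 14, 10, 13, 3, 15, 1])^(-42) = (1 5 12 14 4)(3 11 6 16 10)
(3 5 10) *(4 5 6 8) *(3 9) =(3 6 8 4 5 10 9) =[0, 1, 2, 6, 5, 10, 8, 7, 4, 3, 9]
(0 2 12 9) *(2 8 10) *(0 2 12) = (0 8 10 12 9 2) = [8, 1, 0, 3, 4, 5, 6, 7, 10, 2, 12, 11, 9]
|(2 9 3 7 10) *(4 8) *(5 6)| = 10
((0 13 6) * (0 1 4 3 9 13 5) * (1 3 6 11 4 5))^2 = ((0 1 5)(3 9 13 11 4 6))^2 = (0 5 1)(3 13 4)(6 9 11)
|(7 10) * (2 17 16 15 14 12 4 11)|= 8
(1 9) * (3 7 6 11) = [0, 9, 2, 7, 4, 5, 11, 6, 8, 1, 10, 3] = (1 9)(3 7 6 11)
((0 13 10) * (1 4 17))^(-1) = (0 10 13)(1 17 4) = ((0 13 10)(1 4 17))^(-1)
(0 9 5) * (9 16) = (0 16 9 5) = [16, 1, 2, 3, 4, 0, 6, 7, 8, 5, 10, 11, 12, 13, 14, 15, 9]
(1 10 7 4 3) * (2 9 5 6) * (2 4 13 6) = (1 10 7 13 6 4 3)(2 9 5) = [0, 10, 9, 1, 3, 2, 4, 13, 8, 5, 7, 11, 12, 6]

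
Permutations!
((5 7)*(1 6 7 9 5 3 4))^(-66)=(9)(1 4 3 7 6)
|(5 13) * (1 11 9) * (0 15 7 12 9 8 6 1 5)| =28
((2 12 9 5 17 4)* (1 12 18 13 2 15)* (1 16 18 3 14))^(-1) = (1 14 3 2 13 18 16 15 4 17 5 9 12) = ((1 12 9 5 17 4 15 16 18 13 2 3 14))^(-1)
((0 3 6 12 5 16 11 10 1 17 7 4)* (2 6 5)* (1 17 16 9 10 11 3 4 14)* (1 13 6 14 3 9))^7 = (0 4)(1 5 3 7 17 10 9 16)(2 13 12 14 6)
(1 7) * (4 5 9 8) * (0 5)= (0 5 9 8 4)(1 7)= [5, 7, 2, 3, 0, 9, 6, 1, 4, 8]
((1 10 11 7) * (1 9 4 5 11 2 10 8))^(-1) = ((1 8)(2 10)(4 5 11 7 9))^(-1) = (1 8)(2 10)(4 9 7 11 5)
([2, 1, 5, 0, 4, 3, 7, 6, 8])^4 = [0, 1, 2, 3, 4, 5, 6, 7, 8]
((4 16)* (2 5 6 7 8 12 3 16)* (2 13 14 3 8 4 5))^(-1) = ((3 16 5 6 7 4 13 14)(8 12))^(-1) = (3 14 13 4 7 6 5 16)(8 12)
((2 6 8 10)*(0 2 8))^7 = ((0 2 6)(8 10))^7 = (0 2 6)(8 10)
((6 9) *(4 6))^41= ((4 6 9))^41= (4 9 6)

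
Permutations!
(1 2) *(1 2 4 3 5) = [0, 4, 2, 5, 3, 1] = (1 4 3 5)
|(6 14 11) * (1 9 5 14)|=6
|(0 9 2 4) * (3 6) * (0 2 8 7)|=4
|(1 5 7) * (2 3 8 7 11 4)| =|(1 5 11 4 2 3 8 7)| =8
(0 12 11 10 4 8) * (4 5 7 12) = (0 4 8)(5 7 12 11 10) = [4, 1, 2, 3, 8, 7, 6, 12, 0, 9, 5, 10, 11]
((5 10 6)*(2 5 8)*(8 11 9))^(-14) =((2 5 10 6 11 9 8))^(-14) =(11)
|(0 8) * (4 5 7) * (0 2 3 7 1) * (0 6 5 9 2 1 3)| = |(0 8 1 6 5 3 7 4 9 2)| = 10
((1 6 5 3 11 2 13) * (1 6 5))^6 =(1 6 13 2 11 3 5)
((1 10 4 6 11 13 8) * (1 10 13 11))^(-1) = ((1 13 8 10 4 6))^(-1) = (1 6 4 10 8 13)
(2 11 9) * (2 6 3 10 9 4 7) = (2 11 4 7)(3 10 9 6) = [0, 1, 11, 10, 7, 5, 3, 2, 8, 6, 9, 4]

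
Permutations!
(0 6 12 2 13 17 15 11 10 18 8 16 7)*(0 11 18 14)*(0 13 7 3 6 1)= [1, 0, 7, 6, 4, 5, 12, 11, 16, 9, 14, 10, 2, 17, 13, 18, 3, 15, 8]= (0 1)(2 7 11 10 14 13 17 15 18 8 16 3 6 12)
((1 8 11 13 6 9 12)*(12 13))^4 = (6 9 13)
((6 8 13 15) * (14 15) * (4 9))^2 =((4 9)(6 8 13 14 15))^2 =(6 13 15 8 14)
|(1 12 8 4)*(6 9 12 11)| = 7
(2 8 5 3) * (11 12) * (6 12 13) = (2 8 5 3)(6 12 11 13) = [0, 1, 8, 2, 4, 3, 12, 7, 5, 9, 10, 13, 11, 6]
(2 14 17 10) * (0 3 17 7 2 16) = (0 3 17 10 16)(2 14 7) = [3, 1, 14, 17, 4, 5, 6, 2, 8, 9, 16, 11, 12, 13, 7, 15, 0, 10]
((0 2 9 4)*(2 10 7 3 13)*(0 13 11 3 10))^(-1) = ((2 9 4 13)(3 11)(7 10))^(-1) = (2 13 4 9)(3 11)(7 10)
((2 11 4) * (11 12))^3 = (2 4 11 12)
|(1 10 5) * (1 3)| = |(1 10 5 3)| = 4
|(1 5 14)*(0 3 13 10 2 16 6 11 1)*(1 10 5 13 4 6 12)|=|(0 3 4 6 11 10 2 16 12 1 13 5 14)|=13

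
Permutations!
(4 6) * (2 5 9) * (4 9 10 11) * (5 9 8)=(2 9)(4 6 8 5 10 11)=[0, 1, 9, 3, 6, 10, 8, 7, 5, 2, 11, 4]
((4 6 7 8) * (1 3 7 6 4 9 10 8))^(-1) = ((1 3 7)(8 9 10))^(-1) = (1 7 3)(8 10 9)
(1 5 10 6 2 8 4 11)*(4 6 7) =(1 5 10 7 4 11)(2 8 6) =[0, 5, 8, 3, 11, 10, 2, 4, 6, 9, 7, 1]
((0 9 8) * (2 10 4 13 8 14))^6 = (0 13 10 14)(2 9 8 4)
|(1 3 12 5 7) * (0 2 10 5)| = 8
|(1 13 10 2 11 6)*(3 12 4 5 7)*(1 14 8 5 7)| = 36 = |(1 13 10 2 11 6 14 8 5)(3 12 4 7)|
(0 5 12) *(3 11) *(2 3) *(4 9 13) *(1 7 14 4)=[5, 7, 3, 11, 9, 12, 6, 14, 8, 13, 10, 2, 0, 1, 4]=(0 5 12)(1 7 14 4 9 13)(2 3 11)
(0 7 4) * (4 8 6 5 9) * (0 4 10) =(0 7 8 6 5 9 10) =[7, 1, 2, 3, 4, 9, 5, 8, 6, 10, 0]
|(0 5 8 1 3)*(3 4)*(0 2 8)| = 10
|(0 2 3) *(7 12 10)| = 3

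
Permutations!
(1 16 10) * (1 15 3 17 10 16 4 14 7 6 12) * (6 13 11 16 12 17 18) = [0, 4, 2, 18, 14, 5, 17, 13, 8, 9, 15, 16, 1, 11, 7, 3, 12, 10, 6] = (1 4 14 7 13 11 16 12)(3 18 6 17 10 15)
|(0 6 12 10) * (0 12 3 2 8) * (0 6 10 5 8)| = |(0 10 12 5 8 6 3 2)| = 8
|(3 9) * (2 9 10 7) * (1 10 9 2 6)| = |(1 10 7 6)(3 9)| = 4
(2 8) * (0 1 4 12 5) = (0 1 4 12 5)(2 8) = [1, 4, 8, 3, 12, 0, 6, 7, 2, 9, 10, 11, 5]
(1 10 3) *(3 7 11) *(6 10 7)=(1 7 11 3)(6 10)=[0, 7, 2, 1, 4, 5, 10, 11, 8, 9, 6, 3]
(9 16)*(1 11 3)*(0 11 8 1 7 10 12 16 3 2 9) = (0 11 2 9 3 7 10 12 16)(1 8) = [11, 8, 9, 7, 4, 5, 6, 10, 1, 3, 12, 2, 16, 13, 14, 15, 0]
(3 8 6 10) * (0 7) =(0 7)(3 8 6 10) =[7, 1, 2, 8, 4, 5, 10, 0, 6, 9, 3]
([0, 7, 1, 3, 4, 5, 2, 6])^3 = (1 2 6 7)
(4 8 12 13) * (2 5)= (2 5)(4 8 12 13)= [0, 1, 5, 3, 8, 2, 6, 7, 12, 9, 10, 11, 13, 4]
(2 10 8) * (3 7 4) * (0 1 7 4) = [1, 7, 10, 4, 3, 5, 6, 0, 2, 9, 8] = (0 1 7)(2 10 8)(3 4)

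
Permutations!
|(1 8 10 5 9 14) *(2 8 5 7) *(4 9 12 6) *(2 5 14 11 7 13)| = 28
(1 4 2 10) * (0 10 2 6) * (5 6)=[10, 4, 2, 3, 5, 6, 0, 7, 8, 9, 1]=(0 10 1 4 5 6)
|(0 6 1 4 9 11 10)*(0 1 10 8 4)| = |(0 6 10 1)(4 9 11 8)| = 4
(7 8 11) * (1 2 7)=(1 2 7 8 11)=[0, 2, 7, 3, 4, 5, 6, 8, 11, 9, 10, 1]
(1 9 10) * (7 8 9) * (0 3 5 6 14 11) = (0 3 5 6 14 11)(1 7 8 9 10) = [3, 7, 2, 5, 4, 6, 14, 8, 9, 10, 1, 0, 12, 13, 11]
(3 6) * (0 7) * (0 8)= (0 7 8)(3 6)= [7, 1, 2, 6, 4, 5, 3, 8, 0]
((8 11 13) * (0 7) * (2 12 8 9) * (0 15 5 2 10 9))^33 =((0 7 15 5 2 12 8 11 13)(9 10))^33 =(0 8 5)(2 7 11)(9 10)(12 15 13)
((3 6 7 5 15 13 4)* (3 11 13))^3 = ((3 6 7 5 15)(4 11 13))^3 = (3 5 6 15 7)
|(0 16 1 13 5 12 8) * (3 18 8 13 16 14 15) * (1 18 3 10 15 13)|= 18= |(0 14 13 5 12 1 16 18 8)(10 15)|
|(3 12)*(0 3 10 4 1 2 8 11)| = |(0 3 12 10 4 1 2 8 11)| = 9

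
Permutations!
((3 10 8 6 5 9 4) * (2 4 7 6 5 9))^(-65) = ((2 4 3 10 8 5)(6 9 7))^(-65) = (2 4 3 10 8 5)(6 9 7)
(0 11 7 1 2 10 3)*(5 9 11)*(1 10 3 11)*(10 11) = [5, 2, 3, 0, 4, 9, 6, 11, 8, 1, 10, 7] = (0 5 9 1 2 3)(7 11)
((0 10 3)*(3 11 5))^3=(0 5 10 3 11)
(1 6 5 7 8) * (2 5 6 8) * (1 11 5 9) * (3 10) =(1 8 11 5 7 2 9)(3 10) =[0, 8, 9, 10, 4, 7, 6, 2, 11, 1, 3, 5]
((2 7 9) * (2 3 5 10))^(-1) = (2 10 5 3 9 7)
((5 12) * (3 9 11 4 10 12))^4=(3 10 9 12 11 5 4)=((3 9 11 4 10 12 5))^4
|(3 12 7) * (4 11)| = |(3 12 7)(4 11)| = 6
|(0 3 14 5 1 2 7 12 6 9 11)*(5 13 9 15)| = |(0 3 14 13 9 11)(1 2 7 12 6 15 5)| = 42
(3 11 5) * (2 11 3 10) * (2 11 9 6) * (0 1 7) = [1, 7, 9, 3, 4, 10, 2, 0, 8, 6, 11, 5] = (0 1 7)(2 9 6)(5 10 11)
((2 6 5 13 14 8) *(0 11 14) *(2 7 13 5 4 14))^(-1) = (0 13 7 8 14 4 6 2 11)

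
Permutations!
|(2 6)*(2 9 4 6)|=|(4 6 9)|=3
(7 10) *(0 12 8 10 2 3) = [12, 1, 3, 0, 4, 5, 6, 2, 10, 9, 7, 11, 8] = (0 12 8 10 7 2 3)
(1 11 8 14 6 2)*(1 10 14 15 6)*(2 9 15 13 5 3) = [0, 11, 10, 2, 4, 3, 9, 7, 13, 15, 14, 8, 12, 5, 1, 6] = (1 11 8 13 5 3 2 10 14)(6 9 15)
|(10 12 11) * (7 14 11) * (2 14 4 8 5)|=|(2 14 11 10 12 7 4 8 5)|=9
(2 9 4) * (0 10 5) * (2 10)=[2, 1, 9, 3, 10, 0, 6, 7, 8, 4, 5]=(0 2 9 4 10 5)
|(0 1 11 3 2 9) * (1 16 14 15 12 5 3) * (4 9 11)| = 12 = |(0 16 14 15 12 5 3 2 11 1 4 9)|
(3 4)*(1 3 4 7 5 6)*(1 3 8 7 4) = (1 8 7 5 6 3 4) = [0, 8, 2, 4, 1, 6, 3, 5, 7]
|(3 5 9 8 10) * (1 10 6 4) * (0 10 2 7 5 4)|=11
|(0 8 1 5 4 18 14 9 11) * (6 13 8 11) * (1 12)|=10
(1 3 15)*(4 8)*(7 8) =[0, 3, 2, 15, 7, 5, 6, 8, 4, 9, 10, 11, 12, 13, 14, 1] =(1 3 15)(4 7 8)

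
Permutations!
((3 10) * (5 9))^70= (10)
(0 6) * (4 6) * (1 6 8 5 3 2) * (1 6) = (0 4 8 5 3 2 6) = [4, 1, 6, 2, 8, 3, 0, 7, 5]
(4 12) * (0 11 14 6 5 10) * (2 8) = (0 11 14 6 5 10)(2 8)(4 12) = [11, 1, 8, 3, 12, 10, 5, 7, 2, 9, 0, 14, 4, 13, 6]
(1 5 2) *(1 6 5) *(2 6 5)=[0, 1, 5, 3, 4, 6, 2]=(2 5 6)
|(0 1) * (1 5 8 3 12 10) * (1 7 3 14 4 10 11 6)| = 12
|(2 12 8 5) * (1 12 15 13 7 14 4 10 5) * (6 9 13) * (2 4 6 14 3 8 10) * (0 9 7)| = |(0 9 13)(1 12 10 5 4 2 15 14 6 7 3 8)| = 12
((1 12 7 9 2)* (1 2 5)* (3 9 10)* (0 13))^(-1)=((0 13)(1 12 7 10 3 9 5))^(-1)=(0 13)(1 5 9 3 10 7 12)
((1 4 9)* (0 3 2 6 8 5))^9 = ((0 3 2 6 8 5)(1 4 9))^9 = (9)(0 6)(2 5)(3 8)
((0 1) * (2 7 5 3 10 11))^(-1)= ((0 1)(2 7 5 3 10 11))^(-1)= (0 1)(2 11 10 3 5 7)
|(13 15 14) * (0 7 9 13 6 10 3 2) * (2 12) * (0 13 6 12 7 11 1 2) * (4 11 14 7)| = |(0 14 12)(1 2 13 15 7 9 6 10 3 4 11)| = 33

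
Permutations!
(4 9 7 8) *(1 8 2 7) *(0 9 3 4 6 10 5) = (0 9 1 8 6 10 5)(2 7)(3 4) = [9, 8, 7, 4, 3, 0, 10, 2, 6, 1, 5]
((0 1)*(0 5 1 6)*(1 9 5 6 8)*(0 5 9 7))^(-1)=((9)(0 8 1 6 5 7))^(-1)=(9)(0 7 5 6 1 8)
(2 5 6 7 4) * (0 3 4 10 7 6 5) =[3, 1, 0, 4, 2, 5, 6, 10, 8, 9, 7] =(0 3 4 2)(7 10)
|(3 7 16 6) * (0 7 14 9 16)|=|(0 7)(3 14 9 16 6)|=10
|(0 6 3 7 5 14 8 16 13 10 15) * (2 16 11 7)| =40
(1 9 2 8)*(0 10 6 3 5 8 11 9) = (0 10 6 3 5 8 1)(2 11 9) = [10, 0, 11, 5, 4, 8, 3, 7, 1, 2, 6, 9]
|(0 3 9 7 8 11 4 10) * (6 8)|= |(0 3 9 7 6 8 11 4 10)|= 9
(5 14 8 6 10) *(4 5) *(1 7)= (1 7)(4 5 14 8 6 10)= [0, 7, 2, 3, 5, 14, 10, 1, 6, 9, 4, 11, 12, 13, 8]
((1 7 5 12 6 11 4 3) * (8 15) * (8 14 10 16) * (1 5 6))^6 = (1 5 4 6)(3 11 7 12)(8 15 14 10 16)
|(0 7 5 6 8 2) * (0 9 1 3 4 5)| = 8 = |(0 7)(1 3 4 5 6 8 2 9)|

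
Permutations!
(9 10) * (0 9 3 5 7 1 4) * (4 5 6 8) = [9, 5, 2, 6, 0, 7, 8, 1, 4, 10, 3] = (0 9 10 3 6 8 4)(1 5 7)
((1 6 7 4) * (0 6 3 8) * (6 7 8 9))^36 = ((0 7 4 1 3 9 6 8))^36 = (0 3)(1 8)(4 6)(7 9)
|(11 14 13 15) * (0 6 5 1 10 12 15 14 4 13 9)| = |(0 6 5 1 10 12 15 11 4 13 14 9)| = 12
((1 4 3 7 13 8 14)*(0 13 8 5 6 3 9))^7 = ((0 13 5 6 3 7 8 14 1 4 9))^7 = (0 14 6 9 8 5 4 7 13 1 3)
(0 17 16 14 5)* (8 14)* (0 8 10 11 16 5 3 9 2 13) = (0 17 5 8 14 3 9 2 13)(10 11 16) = [17, 1, 13, 9, 4, 8, 6, 7, 14, 2, 11, 16, 12, 0, 3, 15, 10, 5]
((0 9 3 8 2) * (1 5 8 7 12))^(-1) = (0 2 8 5 1 12 7 3 9)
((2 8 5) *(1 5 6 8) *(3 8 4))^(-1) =(1 2 5)(3 4 6 8)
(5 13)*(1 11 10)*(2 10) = [0, 11, 10, 3, 4, 13, 6, 7, 8, 9, 1, 2, 12, 5] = (1 11 2 10)(5 13)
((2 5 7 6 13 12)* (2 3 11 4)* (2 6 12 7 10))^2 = ((2 5 10)(3 11 4 6 13 7 12))^2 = (2 10 5)(3 4 13 12 11 6 7)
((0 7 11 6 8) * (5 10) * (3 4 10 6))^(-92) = (0 6 10 3 7 8 5 4 11)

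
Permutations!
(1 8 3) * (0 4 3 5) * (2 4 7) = [7, 8, 4, 1, 3, 0, 6, 2, 5] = (0 7 2 4 3 1 8 5)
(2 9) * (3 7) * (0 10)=[10, 1, 9, 7, 4, 5, 6, 3, 8, 2, 0]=(0 10)(2 9)(3 7)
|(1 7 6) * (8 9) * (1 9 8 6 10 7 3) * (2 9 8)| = 4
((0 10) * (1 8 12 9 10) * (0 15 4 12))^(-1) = (0 8 1)(4 15 10 9 12)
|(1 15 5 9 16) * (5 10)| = 6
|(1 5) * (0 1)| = 3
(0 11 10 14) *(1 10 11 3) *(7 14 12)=[3, 10, 2, 1, 4, 5, 6, 14, 8, 9, 12, 11, 7, 13, 0]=(0 3 1 10 12 7 14)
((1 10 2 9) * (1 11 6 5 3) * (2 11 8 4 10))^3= (1 8 11 3 9 10 5 2 4 6)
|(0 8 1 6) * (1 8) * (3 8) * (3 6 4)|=|(0 1 4 3 8 6)|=6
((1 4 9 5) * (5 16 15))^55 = (1 4 9 16 15 5)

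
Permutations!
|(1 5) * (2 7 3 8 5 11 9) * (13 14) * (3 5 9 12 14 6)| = |(1 11 12 14 13 6 3 8 9 2 7 5)| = 12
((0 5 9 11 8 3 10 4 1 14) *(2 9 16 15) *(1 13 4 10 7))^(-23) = (0 5 16 15 2 9 11 8 3 7 1 14)(4 13)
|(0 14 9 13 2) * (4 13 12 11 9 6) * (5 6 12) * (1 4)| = 11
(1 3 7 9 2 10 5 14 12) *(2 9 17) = [0, 3, 10, 7, 4, 14, 6, 17, 8, 9, 5, 11, 1, 13, 12, 15, 16, 2] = (1 3 7 17 2 10 5 14 12)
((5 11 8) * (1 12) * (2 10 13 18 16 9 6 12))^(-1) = (1 12 6 9 16 18 13 10 2)(5 8 11)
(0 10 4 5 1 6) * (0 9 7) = [10, 6, 2, 3, 5, 1, 9, 0, 8, 7, 4] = (0 10 4 5 1 6 9 7)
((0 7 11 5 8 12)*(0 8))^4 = ((0 7 11 5)(8 12))^4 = (12)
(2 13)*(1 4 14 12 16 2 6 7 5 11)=(1 4 14 12 16 2 13 6 7 5 11)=[0, 4, 13, 3, 14, 11, 7, 5, 8, 9, 10, 1, 16, 6, 12, 15, 2]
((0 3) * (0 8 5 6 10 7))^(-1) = (0 7 10 6 5 8 3) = ((0 3 8 5 6 10 7))^(-1)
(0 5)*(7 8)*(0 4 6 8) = [5, 1, 2, 3, 6, 4, 8, 0, 7] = (0 5 4 6 8 7)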